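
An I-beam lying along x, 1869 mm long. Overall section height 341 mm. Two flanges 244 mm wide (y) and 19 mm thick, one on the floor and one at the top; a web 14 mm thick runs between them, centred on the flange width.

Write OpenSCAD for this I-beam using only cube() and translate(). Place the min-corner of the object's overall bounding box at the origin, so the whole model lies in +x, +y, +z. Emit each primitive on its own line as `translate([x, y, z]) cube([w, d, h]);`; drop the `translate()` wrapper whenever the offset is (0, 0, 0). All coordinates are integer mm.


cube([1869, 244, 19]);
translate([0, 115, 19]) cube([1869, 14, 303]);
translate([0, 0, 322]) cube([1869, 244, 19]);


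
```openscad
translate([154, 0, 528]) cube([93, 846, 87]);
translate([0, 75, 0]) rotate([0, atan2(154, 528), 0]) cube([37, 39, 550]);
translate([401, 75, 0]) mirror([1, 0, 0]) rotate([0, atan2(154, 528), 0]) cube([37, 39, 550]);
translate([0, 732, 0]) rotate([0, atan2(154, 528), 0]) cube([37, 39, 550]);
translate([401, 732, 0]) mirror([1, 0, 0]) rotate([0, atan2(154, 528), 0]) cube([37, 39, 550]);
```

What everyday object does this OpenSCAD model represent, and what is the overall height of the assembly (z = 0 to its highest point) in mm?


A sawhorse. The overall height is 615 mm.

A beam across two mirrored pairs of raked legs — a sawhorse. The beam's underside is at z = 528 (matching the legs' vertical rise in atan2(154, 528)) and the beam is 87 mm tall, so its top is at 528 + 87 = 615 mm. The raked legs top out at the beam's underside, so that is the highest point.


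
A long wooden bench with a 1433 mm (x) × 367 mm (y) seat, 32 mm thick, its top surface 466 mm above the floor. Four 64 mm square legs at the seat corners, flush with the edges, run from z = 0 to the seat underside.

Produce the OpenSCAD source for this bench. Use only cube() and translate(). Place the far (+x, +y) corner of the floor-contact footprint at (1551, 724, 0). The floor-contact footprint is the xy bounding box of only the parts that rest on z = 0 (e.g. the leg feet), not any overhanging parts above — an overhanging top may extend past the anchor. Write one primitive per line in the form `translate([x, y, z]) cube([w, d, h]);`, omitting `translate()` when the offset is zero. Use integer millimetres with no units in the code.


translate([118, 357, 434]) cube([1433, 367, 32]);
translate([118, 357, 0]) cube([64, 64, 434]);
translate([118, 660, 0]) cube([64, 64, 434]);
translate([1487, 357, 0]) cube([64, 64, 434]);
translate([1487, 660, 0]) cube([64, 64, 434]);


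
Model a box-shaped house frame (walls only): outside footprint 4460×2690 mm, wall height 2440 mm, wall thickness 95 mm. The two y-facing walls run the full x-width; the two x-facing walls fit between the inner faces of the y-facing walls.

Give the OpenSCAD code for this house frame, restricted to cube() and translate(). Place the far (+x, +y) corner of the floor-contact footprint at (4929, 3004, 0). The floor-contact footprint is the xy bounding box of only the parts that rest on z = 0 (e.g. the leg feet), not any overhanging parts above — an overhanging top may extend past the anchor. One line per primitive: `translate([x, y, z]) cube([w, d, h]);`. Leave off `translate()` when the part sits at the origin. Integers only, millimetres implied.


translate([469, 314, 0]) cube([4460, 95, 2440]);
translate([469, 2909, 0]) cube([4460, 95, 2440]);
translate([469, 409, 0]) cube([95, 2500, 2440]);
translate([4834, 409, 0]) cube([95, 2500, 2440]);


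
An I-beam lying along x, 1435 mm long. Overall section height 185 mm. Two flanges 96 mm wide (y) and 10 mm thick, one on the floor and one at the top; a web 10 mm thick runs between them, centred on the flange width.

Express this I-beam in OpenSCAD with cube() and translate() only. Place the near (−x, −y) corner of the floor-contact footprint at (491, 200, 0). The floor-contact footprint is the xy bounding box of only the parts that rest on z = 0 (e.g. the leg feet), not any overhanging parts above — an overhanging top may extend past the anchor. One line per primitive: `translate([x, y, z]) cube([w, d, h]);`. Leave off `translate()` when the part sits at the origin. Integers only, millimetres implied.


translate([491, 200, 0]) cube([1435, 96, 10]);
translate([491, 243, 10]) cube([1435, 10, 165]);
translate([491, 200, 175]) cube([1435, 96, 10]);


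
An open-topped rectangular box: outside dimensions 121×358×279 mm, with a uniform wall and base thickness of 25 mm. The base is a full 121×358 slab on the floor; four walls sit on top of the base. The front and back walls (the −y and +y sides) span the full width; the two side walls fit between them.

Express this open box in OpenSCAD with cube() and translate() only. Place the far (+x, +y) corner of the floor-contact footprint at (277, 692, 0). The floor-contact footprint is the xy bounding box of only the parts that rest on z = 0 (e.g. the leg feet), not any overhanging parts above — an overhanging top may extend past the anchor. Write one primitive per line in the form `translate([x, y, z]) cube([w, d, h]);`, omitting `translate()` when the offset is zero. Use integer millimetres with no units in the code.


translate([156, 334, 0]) cube([121, 358, 25]);
translate([156, 334, 25]) cube([121, 25, 254]);
translate([156, 667, 25]) cube([121, 25, 254]);
translate([156, 359, 25]) cube([25, 308, 254]);
translate([252, 359, 25]) cube([25, 308, 254]);


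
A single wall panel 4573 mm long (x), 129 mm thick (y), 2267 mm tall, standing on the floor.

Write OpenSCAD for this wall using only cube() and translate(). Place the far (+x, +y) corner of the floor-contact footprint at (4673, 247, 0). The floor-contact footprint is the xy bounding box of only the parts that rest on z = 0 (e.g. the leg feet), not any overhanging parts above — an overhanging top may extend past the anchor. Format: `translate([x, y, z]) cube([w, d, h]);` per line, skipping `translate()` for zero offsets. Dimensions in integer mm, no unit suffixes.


translate([100, 118, 0]) cube([4573, 129, 2267]);


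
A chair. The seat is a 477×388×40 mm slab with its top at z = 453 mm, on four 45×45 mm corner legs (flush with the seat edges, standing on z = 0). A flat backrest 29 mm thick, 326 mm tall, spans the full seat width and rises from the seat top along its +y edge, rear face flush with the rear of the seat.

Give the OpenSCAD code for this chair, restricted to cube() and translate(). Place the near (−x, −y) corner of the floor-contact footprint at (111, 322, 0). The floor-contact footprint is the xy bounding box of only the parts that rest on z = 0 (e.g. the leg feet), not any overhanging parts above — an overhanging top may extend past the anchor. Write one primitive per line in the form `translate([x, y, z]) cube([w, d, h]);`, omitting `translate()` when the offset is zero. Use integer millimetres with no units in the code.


translate([111, 322, 413]) cube([477, 388, 40]);
translate([111, 322, 0]) cube([45, 45, 413]);
translate([543, 322, 0]) cube([45, 45, 413]);
translate([111, 665, 0]) cube([45, 45, 413]);
translate([543, 665, 0]) cube([45, 45, 413]);
translate([111, 681, 453]) cube([477, 29, 326]);


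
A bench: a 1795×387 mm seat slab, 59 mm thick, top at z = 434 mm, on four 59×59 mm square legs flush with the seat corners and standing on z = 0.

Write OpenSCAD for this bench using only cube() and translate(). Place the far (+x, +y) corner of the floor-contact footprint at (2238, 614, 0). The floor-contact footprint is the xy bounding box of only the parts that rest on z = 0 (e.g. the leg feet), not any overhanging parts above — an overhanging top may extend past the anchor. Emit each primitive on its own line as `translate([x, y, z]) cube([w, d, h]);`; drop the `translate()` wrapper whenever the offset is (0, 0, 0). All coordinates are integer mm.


translate([443, 227, 375]) cube([1795, 387, 59]);
translate([443, 227, 0]) cube([59, 59, 375]);
translate([443, 555, 0]) cube([59, 59, 375]);
translate([2179, 227, 0]) cube([59, 59, 375]);
translate([2179, 555, 0]) cube([59, 59, 375]);


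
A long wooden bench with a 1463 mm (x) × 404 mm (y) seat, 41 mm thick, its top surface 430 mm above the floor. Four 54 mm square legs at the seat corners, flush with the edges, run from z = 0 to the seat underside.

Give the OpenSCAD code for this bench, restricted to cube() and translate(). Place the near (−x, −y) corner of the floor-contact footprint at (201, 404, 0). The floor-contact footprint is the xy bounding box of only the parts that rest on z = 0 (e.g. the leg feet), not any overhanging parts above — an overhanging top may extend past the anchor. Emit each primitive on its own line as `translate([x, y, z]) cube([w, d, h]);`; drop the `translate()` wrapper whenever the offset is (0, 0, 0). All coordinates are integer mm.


translate([201, 404, 389]) cube([1463, 404, 41]);
translate([201, 404, 0]) cube([54, 54, 389]);
translate([201, 754, 0]) cube([54, 54, 389]);
translate([1610, 404, 0]) cube([54, 54, 389]);
translate([1610, 754, 0]) cube([54, 54, 389]);


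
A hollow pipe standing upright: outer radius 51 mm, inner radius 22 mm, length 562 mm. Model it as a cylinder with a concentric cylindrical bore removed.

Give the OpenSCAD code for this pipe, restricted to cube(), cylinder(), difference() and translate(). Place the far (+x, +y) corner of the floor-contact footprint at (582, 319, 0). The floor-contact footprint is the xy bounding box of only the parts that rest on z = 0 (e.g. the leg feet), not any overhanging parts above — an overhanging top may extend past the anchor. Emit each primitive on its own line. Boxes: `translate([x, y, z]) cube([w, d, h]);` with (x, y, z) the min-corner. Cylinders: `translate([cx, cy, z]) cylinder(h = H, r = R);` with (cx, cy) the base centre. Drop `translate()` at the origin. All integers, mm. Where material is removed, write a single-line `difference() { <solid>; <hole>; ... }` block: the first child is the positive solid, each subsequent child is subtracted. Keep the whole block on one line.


difference() { translate([531, 268, 0]) cylinder(h = 562, r = 51); translate([531, 268, 0]) cylinder(h = 562, r = 22); }


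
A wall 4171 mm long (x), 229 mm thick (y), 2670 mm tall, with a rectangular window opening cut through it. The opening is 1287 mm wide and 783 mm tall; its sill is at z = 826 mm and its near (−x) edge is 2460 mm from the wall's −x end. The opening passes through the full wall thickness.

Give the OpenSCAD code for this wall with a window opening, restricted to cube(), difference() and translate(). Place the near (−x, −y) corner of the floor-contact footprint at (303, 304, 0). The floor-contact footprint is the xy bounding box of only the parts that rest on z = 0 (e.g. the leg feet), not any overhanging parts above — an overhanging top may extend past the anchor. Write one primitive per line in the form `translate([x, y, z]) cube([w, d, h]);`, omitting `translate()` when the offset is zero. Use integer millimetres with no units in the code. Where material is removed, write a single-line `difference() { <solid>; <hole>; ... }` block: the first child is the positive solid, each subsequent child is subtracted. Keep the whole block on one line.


difference() { translate([303, 304, 0]) cube([4171, 229, 2670]); translate([2763, 304, 826]) cube([1287, 229, 783]); }


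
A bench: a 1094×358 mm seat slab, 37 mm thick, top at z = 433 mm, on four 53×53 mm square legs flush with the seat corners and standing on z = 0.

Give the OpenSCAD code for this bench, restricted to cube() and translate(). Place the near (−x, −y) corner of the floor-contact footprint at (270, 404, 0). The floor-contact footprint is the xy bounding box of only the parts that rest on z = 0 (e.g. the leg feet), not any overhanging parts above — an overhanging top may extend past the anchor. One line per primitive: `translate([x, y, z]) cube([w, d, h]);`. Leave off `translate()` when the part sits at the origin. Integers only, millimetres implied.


translate([270, 404, 396]) cube([1094, 358, 37]);
translate([270, 404, 0]) cube([53, 53, 396]);
translate([270, 709, 0]) cube([53, 53, 396]);
translate([1311, 404, 0]) cube([53, 53, 396]);
translate([1311, 709, 0]) cube([53, 53, 396]);


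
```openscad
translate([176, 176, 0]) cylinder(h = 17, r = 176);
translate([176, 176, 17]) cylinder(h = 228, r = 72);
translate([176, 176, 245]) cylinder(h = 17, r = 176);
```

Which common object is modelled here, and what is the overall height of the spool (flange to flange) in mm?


A spool. The overall height is 262 mm.

Three coaxial cylinders, large–small–large — a spool. Two 17 mm flanges and a 228 mm core give 17 + 228 + 17 = 262 mm.


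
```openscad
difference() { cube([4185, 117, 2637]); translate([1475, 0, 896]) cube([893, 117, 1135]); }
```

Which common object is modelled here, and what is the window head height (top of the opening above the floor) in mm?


A wall with a window opening. The window head height is 2031 mm.

A wall with a rectangular opening subtracted — a window. Sill at z = 896, opening 1135 mm tall, so the head is at 896 + 1135 = 2031 mm.


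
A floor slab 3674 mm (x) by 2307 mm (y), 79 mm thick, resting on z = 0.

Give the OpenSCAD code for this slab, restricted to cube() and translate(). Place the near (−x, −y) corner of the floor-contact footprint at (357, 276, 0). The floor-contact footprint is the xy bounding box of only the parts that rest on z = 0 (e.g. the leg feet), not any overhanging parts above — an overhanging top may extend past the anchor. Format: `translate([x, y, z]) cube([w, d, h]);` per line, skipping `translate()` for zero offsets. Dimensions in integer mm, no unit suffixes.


translate([357, 276, 0]) cube([3674, 2307, 79]);


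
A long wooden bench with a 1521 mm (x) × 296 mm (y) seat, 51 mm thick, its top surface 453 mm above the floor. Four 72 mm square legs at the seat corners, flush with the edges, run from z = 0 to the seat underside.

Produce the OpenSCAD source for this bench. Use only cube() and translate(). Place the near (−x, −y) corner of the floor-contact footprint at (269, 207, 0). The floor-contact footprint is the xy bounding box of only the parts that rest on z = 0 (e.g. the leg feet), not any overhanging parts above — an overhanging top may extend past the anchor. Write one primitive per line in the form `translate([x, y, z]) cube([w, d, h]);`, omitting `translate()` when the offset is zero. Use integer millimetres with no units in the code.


translate([269, 207, 402]) cube([1521, 296, 51]);
translate([269, 207, 0]) cube([72, 72, 402]);
translate([269, 431, 0]) cube([72, 72, 402]);
translate([1718, 207, 0]) cube([72, 72, 402]);
translate([1718, 431, 0]) cube([72, 72, 402]);


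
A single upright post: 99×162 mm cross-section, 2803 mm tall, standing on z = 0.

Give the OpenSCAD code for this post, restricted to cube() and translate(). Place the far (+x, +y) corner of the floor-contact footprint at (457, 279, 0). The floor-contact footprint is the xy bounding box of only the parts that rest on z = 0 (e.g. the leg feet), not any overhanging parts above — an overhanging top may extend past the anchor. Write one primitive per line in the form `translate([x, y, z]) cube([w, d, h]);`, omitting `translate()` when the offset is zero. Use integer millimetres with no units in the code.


translate([358, 117, 0]) cube([99, 162, 2803]);


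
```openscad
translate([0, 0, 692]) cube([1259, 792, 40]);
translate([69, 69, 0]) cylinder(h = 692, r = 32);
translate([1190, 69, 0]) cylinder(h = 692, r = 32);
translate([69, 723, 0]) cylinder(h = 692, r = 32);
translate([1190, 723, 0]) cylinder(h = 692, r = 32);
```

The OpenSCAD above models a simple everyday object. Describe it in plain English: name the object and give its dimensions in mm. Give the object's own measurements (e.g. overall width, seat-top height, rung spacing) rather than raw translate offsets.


A table: top 1259 mm (x) × 792 mm (y), 40 mm thick, upper face at z = 732 mm, on four round legs of 64 mm diameter, each leg's bounding box inset 37 mm from the nearest pair of top edges from z = 0 to the bottom of the top.


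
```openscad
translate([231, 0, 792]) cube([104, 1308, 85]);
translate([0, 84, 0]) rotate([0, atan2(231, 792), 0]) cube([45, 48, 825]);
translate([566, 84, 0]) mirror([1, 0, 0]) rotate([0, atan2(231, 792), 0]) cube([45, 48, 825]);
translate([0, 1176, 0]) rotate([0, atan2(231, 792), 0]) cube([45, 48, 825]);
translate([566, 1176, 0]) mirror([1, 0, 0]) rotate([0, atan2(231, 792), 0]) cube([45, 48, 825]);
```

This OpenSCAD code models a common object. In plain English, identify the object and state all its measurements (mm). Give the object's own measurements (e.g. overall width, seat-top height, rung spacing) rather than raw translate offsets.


A sawhorse. A 104×1308×85 mm beam (x, y, z) sits on two A-frame leg pairs. Each pair is two raked legs of 45×48 mm section (48 mm along y) splaying symmetrically in x. Each leg rises 792 mm vertically over 231 mm of horizontal reach and is 825 mm long along its own axis. Every leg's outer bottom edge rests on the floor and its outer top edge meets a bottom edge of the beam — the left legs (tilting toward +x) meet the beam's −x bottom edge, the right legs (their mirror images, tilting toward −x) meet its +x bottom edge — so the leg tops tuck under the beam, the beam's underside is 792 mm above the floor, and the feet are 566 mm apart outside-to-outside with the beam centred between them. The two leg pairs are set in 84 mm from either end of the beam.


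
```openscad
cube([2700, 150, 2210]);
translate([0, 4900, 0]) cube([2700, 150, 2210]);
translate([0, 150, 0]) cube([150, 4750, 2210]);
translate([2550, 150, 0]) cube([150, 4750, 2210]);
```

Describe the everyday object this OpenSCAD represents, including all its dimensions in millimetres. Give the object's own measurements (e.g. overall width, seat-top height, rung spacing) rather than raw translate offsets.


The wall frame of a small rectangular building: four walls, each 2210 mm tall and 150 mm thick, enclosing a footprint 2700 mm (x) by 5050 mm (y) outside-to-outside, with no floor or roof. The front and back walls (the −y and +y sides) span the full width; the two side walls fit between them.


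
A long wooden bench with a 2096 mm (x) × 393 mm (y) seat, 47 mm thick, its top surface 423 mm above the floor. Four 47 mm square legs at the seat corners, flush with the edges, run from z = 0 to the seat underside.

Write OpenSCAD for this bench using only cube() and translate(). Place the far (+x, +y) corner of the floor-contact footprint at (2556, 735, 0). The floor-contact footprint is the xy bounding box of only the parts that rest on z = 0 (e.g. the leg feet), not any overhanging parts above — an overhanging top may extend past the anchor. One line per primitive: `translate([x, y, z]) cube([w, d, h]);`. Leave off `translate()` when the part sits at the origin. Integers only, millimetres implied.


translate([460, 342, 376]) cube([2096, 393, 47]);
translate([460, 342, 0]) cube([47, 47, 376]);
translate([460, 688, 0]) cube([47, 47, 376]);
translate([2509, 342, 0]) cube([47, 47, 376]);
translate([2509, 688, 0]) cube([47, 47, 376]);


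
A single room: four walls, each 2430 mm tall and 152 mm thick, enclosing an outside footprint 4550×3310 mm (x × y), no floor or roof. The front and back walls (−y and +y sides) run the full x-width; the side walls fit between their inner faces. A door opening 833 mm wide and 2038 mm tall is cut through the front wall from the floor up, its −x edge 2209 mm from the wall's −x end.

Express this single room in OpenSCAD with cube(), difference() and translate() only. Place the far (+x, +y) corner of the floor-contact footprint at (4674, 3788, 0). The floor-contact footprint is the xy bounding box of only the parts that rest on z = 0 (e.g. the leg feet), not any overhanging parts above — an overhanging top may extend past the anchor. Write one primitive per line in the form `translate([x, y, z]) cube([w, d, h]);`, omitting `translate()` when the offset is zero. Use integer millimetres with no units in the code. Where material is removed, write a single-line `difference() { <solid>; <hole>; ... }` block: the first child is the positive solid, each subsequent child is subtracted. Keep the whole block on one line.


difference() { translate([124, 478, 0]) cube([4550, 152, 2430]); translate([2333, 478, 0]) cube([833, 152, 2038]); }
translate([124, 3636, 0]) cube([4550, 152, 2430]);
translate([124, 630, 0]) cube([152, 3006, 2430]);
translate([4522, 630, 0]) cube([152, 3006, 2430]);


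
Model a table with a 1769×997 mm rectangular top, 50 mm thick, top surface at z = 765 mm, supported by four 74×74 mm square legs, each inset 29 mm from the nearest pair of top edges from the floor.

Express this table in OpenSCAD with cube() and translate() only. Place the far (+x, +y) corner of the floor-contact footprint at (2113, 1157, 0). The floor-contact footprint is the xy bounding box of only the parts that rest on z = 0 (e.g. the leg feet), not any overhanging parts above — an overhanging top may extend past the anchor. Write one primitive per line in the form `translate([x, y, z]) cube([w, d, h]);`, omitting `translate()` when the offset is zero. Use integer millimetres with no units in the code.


translate([373, 189, 715]) cube([1769, 997, 50]);
translate([402, 218, 0]) cube([74, 74, 715]);
translate([2039, 218, 0]) cube([74, 74, 715]);
translate([402, 1083, 0]) cube([74, 74, 715]);
translate([2039, 1083, 0]) cube([74, 74, 715]);


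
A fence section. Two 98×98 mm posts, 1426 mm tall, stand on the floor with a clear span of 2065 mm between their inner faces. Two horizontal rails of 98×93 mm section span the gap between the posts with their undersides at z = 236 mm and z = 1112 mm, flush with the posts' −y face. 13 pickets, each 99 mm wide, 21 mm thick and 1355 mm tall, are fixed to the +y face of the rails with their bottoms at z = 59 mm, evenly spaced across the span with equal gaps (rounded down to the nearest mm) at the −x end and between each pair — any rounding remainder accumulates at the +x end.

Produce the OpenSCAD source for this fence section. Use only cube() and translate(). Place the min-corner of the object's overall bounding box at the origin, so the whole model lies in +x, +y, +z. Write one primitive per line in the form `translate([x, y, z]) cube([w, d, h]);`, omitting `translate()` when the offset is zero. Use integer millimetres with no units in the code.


cube([98, 98, 1426]);
translate([2163, 0, 0]) cube([98, 98, 1426]);
translate([98, 0, 236]) cube([2065, 98, 93]);
translate([98, 0, 1112]) cube([2065, 98, 93]);
translate([153, 98, 59]) cube([99, 21, 1355]);
translate([307, 98, 59]) cube([99, 21, 1355]);
translate([461, 98, 59]) cube([99, 21, 1355]);
translate([615, 98, 59]) cube([99, 21, 1355]);
translate([769, 98, 59]) cube([99, 21, 1355]);
translate([923, 98, 59]) cube([99, 21, 1355]);
translate([1077, 98, 59]) cube([99, 21, 1355]);
translate([1231, 98, 59]) cube([99, 21, 1355]);
translate([1385, 98, 59]) cube([99, 21, 1355]);
translate([1539, 98, 59]) cube([99, 21, 1355]);
translate([1693, 98, 59]) cube([99, 21, 1355]);
translate([1847, 98, 59]) cube([99, 21, 1355]);
translate([2001, 98, 59]) cube([99, 21, 1355]);


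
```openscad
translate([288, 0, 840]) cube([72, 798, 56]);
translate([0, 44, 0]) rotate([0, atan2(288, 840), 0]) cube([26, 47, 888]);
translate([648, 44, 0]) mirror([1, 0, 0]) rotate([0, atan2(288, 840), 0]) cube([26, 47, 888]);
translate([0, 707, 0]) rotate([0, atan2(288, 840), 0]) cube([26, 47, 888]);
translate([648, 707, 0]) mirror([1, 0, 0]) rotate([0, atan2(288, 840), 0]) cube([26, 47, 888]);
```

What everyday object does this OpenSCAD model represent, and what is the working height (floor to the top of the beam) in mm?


A sawhorse. The overall height is 896 mm.

A beam across two mirrored pairs of raked legs — a sawhorse. The beam's underside is at z = 840 (matching the legs' vertical rise in atan2(288, 840)) and the beam is 56 mm tall, so its top is at 840 + 56 = 896 mm. The raked legs top out at the beam's underside, so that is the highest point.


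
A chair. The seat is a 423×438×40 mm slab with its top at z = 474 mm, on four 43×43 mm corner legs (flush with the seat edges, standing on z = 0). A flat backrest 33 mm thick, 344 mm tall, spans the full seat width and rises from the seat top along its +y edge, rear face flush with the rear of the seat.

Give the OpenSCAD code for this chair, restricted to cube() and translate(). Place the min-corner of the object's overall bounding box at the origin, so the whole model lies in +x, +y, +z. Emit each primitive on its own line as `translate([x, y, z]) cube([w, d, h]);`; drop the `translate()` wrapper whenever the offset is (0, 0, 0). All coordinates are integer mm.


translate([0, 0, 434]) cube([423, 438, 40]);
cube([43, 43, 434]);
translate([380, 0, 0]) cube([43, 43, 434]);
translate([0, 395, 0]) cube([43, 43, 434]);
translate([380, 395, 0]) cube([43, 43, 434]);
translate([0, 405, 474]) cube([423, 33, 344]);


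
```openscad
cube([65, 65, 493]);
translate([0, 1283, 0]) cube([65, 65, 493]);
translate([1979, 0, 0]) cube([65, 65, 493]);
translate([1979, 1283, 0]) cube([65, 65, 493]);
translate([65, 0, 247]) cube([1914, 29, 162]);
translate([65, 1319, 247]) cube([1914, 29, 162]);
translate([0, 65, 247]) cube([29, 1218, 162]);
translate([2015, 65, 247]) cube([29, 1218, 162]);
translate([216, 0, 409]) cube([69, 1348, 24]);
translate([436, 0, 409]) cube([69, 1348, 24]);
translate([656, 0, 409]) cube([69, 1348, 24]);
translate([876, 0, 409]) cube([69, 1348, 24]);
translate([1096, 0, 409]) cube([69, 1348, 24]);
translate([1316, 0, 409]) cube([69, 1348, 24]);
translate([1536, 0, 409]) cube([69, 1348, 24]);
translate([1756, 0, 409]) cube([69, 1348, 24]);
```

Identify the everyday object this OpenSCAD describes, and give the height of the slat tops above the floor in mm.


A bed frame. The slat-top height is 433 mm.

Four posts, four rails, and a row of slats — a bed frame. Slats sit on the rails at z = 247 + 162 = 409; with slat thickness 24, the top is 433 mm.


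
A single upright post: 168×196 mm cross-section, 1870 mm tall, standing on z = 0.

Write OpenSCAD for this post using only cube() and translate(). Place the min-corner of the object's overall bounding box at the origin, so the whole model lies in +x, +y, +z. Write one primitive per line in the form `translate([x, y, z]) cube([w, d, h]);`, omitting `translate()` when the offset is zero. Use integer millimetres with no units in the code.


cube([168, 196, 1870]);


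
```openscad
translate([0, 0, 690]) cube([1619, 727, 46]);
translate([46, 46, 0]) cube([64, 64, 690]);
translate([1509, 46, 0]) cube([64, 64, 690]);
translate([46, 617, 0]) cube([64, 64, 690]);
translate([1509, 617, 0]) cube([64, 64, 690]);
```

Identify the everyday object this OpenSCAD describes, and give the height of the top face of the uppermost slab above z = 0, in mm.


A table. The table height is 736 mm.

A 1619×727×46 slab sits at z = 690 on four 64 mm square posts — a table. The top surface is at 690 + 46 = 736 mm.


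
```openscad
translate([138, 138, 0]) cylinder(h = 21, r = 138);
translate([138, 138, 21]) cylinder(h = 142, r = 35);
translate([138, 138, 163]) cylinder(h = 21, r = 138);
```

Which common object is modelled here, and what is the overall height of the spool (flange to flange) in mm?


A spool. The overall height is 184 mm.

Three coaxial cylinders, large–small–large — a spool. Two 21 mm flanges and a 142 mm core give 21 + 142 + 21 = 184 mm.


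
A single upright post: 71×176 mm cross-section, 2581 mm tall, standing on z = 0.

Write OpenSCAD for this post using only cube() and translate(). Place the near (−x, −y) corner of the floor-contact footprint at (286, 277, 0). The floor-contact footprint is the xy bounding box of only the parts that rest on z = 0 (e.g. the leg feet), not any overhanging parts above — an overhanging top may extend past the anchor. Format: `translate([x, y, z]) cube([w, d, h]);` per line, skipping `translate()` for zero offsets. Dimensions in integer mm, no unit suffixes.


translate([286, 277, 0]) cube([71, 176, 2581]);


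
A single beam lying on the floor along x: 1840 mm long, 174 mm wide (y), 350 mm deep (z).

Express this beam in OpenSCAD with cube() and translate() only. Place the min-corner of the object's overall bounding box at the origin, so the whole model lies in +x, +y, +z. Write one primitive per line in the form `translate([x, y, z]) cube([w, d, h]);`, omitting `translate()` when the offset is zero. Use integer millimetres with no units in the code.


cube([1840, 174, 350]);


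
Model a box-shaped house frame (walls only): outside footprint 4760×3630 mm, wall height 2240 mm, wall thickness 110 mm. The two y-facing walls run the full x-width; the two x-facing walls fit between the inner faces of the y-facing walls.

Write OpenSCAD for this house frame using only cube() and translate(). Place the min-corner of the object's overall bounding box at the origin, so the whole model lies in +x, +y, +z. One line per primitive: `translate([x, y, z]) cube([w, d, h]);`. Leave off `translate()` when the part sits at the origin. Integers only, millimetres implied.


cube([4760, 110, 2240]);
translate([0, 3520, 0]) cube([4760, 110, 2240]);
translate([0, 110, 0]) cube([110, 3410, 2240]);
translate([4650, 110, 0]) cube([110, 3410, 2240]);


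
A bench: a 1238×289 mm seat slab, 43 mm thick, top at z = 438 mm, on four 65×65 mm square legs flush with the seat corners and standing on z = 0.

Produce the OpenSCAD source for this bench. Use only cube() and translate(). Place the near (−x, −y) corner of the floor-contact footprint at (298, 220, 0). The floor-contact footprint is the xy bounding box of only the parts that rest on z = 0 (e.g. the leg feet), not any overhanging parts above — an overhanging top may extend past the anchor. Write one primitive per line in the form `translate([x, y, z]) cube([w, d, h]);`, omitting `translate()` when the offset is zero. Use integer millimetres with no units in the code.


translate([298, 220, 395]) cube([1238, 289, 43]);
translate([298, 220, 0]) cube([65, 65, 395]);
translate([298, 444, 0]) cube([65, 65, 395]);
translate([1471, 220, 0]) cube([65, 65, 395]);
translate([1471, 444, 0]) cube([65, 65, 395]);


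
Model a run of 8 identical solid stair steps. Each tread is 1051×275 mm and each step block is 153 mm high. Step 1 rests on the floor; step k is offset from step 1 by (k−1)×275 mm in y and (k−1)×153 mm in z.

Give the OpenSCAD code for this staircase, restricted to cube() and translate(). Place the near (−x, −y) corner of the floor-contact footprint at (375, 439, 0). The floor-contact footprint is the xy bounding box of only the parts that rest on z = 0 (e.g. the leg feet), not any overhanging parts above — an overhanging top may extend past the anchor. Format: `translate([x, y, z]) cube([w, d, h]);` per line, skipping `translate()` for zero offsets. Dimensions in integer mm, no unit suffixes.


translate([375, 439, 0]) cube([1051, 275, 153]);
translate([375, 714, 153]) cube([1051, 275, 153]);
translate([375, 989, 306]) cube([1051, 275, 153]);
translate([375, 1264, 459]) cube([1051, 275, 153]);
translate([375, 1539, 612]) cube([1051, 275, 153]);
translate([375, 1814, 765]) cube([1051, 275, 153]);
translate([375, 2089, 918]) cube([1051, 275, 153]);
translate([375, 2364, 1071]) cube([1051, 275, 153]);


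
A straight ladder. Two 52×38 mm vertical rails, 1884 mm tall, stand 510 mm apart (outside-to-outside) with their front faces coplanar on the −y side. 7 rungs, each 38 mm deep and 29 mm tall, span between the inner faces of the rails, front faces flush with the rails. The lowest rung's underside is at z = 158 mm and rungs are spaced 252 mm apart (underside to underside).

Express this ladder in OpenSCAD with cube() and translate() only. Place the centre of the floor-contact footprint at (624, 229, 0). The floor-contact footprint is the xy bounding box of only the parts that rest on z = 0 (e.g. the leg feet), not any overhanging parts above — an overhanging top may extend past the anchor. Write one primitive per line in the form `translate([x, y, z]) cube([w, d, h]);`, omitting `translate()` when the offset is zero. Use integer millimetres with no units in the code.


translate([369, 210, 0]) cube([52, 38, 1884]);
translate([827, 210, 0]) cube([52, 38, 1884]);
translate([421, 210, 158]) cube([406, 38, 29]);
translate([421, 210, 410]) cube([406, 38, 29]);
translate([421, 210, 662]) cube([406, 38, 29]);
translate([421, 210, 914]) cube([406, 38, 29]);
translate([421, 210, 1166]) cube([406, 38, 29]);
translate([421, 210, 1418]) cube([406, 38, 29]);
translate([421, 210, 1670]) cube([406, 38, 29]);


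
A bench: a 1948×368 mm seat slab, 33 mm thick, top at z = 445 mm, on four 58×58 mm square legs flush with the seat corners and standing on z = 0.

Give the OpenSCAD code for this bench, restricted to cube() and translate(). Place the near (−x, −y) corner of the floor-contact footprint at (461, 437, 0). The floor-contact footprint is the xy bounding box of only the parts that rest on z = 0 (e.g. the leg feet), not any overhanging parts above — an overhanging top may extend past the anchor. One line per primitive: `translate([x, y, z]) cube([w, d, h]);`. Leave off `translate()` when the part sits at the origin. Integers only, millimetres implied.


translate([461, 437, 412]) cube([1948, 368, 33]);
translate([461, 437, 0]) cube([58, 58, 412]);
translate([461, 747, 0]) cube([58, 58, 412]);
translate([2351, 437, 0]) cube([58, 58, 412]);
translate([2351, 747, 0]) cube([58, 58, 412]);


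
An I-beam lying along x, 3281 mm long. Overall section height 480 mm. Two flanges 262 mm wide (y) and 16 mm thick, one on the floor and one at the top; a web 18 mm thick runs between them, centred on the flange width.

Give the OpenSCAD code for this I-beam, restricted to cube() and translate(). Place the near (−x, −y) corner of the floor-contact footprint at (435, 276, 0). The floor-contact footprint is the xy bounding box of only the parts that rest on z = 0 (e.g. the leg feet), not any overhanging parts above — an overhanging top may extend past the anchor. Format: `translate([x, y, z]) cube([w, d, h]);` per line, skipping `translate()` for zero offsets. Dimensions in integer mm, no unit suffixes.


translate([435, 276, 0]) cube([3281, 262, 16]);
translate([435, 398, 16]) cube([3281, 18, 448]);
translate([435, 276, 464]) cube([3281, 262, 16]);


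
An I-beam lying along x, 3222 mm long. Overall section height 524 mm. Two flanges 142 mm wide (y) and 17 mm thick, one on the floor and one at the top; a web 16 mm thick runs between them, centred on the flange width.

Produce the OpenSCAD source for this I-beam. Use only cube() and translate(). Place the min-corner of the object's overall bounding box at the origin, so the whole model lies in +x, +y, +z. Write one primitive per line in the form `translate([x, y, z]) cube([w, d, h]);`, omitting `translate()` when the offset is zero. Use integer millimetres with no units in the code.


cube([3222, 142, 17]);
translate([0, 63, 17]) cube([3222, 16, 490]);
translate([0, 0, 507]) cube([3222, 142, 17]);


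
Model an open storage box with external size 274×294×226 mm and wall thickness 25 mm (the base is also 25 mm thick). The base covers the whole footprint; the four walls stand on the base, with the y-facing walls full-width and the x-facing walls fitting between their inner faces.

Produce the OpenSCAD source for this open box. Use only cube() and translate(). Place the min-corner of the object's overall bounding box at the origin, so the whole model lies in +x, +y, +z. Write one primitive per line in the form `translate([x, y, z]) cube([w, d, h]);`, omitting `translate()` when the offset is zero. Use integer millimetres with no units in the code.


cube([274, 294, 25]);
translate([0, 0, 25]) cube([274, 25, 201]);
translate([0, 269, 25]) cube([274, 25, 201]);
translate([0, 25, 25]) cube([25, 244, 201]);
translate([249, 25, 25]) cube([25, 244, 201]);


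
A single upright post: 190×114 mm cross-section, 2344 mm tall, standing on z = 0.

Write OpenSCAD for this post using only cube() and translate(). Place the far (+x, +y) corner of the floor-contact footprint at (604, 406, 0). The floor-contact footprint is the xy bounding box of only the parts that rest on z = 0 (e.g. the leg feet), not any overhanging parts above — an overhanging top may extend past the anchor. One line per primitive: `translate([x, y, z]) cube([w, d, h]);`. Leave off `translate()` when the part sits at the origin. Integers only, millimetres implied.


translate([414, 292, 0]) cube([190, 114, 2344]);


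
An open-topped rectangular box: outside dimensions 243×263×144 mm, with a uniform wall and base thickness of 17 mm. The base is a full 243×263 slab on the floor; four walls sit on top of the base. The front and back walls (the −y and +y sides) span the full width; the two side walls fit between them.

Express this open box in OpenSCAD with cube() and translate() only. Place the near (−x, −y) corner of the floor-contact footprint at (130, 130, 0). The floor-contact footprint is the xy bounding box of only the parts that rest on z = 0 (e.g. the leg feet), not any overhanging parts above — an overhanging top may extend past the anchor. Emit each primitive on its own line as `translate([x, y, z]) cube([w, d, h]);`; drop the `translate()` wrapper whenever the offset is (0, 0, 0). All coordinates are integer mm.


translate([130, 130, 0]) cube([243, 263, 17]);
translate([130, 130, 17]) cube([243, 17, 127]);
translate([130, 376, 17]) cube([243, 17, 127]);
translate([130, 147, 17]) cube([17, 229, 127]);
translate([356, 147, 17]) cube([17, 229, 127]);


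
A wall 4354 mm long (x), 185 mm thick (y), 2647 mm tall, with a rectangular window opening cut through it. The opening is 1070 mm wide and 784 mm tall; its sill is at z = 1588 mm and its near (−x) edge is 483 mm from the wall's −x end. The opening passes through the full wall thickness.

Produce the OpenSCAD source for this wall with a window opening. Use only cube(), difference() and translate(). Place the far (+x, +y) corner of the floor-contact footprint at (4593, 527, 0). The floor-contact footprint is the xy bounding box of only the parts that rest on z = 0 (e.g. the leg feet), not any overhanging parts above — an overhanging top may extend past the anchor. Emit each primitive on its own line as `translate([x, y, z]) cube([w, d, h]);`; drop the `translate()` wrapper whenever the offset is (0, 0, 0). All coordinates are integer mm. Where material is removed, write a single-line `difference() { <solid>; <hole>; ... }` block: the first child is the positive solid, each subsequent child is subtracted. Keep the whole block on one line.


difference() { translate([239, 342, 0]) cube([4354, 185, 2647]); translate([722, 342, 1588]) cube([1070, 185, 784]); }


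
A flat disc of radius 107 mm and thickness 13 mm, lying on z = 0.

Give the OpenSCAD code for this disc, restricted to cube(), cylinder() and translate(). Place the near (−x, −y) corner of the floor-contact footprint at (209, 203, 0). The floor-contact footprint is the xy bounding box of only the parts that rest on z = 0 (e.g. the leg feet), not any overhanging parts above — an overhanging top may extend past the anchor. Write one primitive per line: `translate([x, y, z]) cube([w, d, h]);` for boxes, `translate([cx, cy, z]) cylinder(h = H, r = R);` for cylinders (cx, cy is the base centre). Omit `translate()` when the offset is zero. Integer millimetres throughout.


translate([316, 310, 0]) cylinder(h = 13, r = 107);


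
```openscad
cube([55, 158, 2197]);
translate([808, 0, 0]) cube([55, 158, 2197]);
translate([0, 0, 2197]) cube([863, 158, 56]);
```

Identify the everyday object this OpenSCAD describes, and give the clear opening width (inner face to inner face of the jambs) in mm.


A door frame. The clear opening width is 753 mm.

Two 2197 mm tall posts with a header on top — a door frame. The left jamb is 55 mm wide at x = 0; the right jamb starts at x = 808. The clear opening is 808 − 55 = 753 mm.
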